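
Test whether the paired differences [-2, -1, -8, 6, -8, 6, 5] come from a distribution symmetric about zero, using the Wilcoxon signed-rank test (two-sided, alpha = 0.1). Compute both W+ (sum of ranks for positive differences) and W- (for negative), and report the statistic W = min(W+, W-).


Step 1: Drop any zero differences (none here) and take |d_i|.
|d| = [2, 1, 8, 6, 8, 6, 5]
Step 2: Midrank |d_i| (ties get averaged ranks).
ranks: |2|->2, |1|->1, |8|->6.5, |6|->4.5, |8|->6.5, |6|->4.5, |5|->3
Step 3: Attach original signs; sum ranks with positive sign and with negative sign.
W+ = 4.5 + 4.5 + 3 = 12
W- = 2 + 1 + 6.5 + 6.5 = 16
(Check: W+ + W- = 28 should equal n(n+1)/2 = 28.)
Step 4: Test statistic W = min(W+, W-) = 12.
Step 5: Ties in |d|, so use the tie-corrected normal approximation.
        E[W] = n(n+1)/4 = 7*8/4 = 14.
        Tie groups: |d|=6 (t=2), |d|=8 (t=2); sum(t^3 - t) = 12.
        Var[W] = n(n+1)(2n+1)/24 - sum(t^3-t)/48 = 840/24 - 12/48 = 34.75.
        z = (W - E[W]) / sqrt(Var[W]) = (12 - 14) / 5.8949 = -0.3393.
        Two-sided p = 2*Phi(z) = 0.734402.
Step 6: alpha = 0.1. fail to reject H0.

W+ = 12, W- = 16, W = min = 12, p = 0.734402, fail to reject H0.


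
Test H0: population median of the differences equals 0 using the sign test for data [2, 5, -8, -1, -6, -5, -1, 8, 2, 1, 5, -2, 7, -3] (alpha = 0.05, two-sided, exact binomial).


Step 1: Discard zero differences. Original n = 14; n_eff = number of nonzero differences = 14.
Nonzero differences (with sign): +2, +5, -8, -1, -6, -5, -1, +8, +2, +1, +5, -2, +7, -3
Step 2: Count signs: positive = 7, negative = 7.
Step 3: Under H0: P(positive) = 0.5, so the number of positives S ~ Bin(14, 0.5).
Step 4: Two-sided exact p-value = sum of Bin(14,0.5) probabilities at or below the observed probability = 1.000000.
Step 5: alpha = 0.05. fail to reject H0.

n_eff = 14, pos = 7, neg = 7, p = 1.000000, fail to reject H0.


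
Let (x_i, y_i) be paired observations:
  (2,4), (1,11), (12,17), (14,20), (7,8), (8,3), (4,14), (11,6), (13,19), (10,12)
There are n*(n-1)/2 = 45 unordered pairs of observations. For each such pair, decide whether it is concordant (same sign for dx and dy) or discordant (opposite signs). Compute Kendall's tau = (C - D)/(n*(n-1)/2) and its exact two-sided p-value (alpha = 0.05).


Step 1: Enumerate the 45 unordered pairs (i,j) with i<j and classify each by sign(x_j-x_i) * sign(y_j-y_i).
  (1,2):dx=-1,dy=+7->D; (1,3):dx=+10,dy=+13->C; (1,4):dx=+12,dy=+16->C; (1,5):dx=+5,dy=+4->C
  (1,6):dx=+6,dy=-1->D; (1,7):dx=+2,dy=+10->C; (1,8):dx=+9,dy=+2->C; (1,9):dx=+11,dy=+15->C
  (1,10):dx=+8,dy=+8->C; (2,3):dx=+11,dy=+6->C; (2,4):dx=+13,dy=+9->C; (2,5):dx=+6,dy=-3->D
  (2,6):dx=+7,dy=-8->D; (2,7):dx=+3,dy=+3->C; (2,8):dx=+10,dy=-5->D; (2,9):dx=+12,dy=+8->C
  (2,10):dx=+9,dy=+1->C; (3,4):dx=+2,dy=+3->C; (3,5):dx=-5,dy=-9->C; (3,6):dx=-4,dy=-14->C
  (3,7):dx=-8,dy=-3->C; (3,8):dx=-1,dy=-11->C; (3,9):dx=+1,dy=+2->C; (3,10):dx=-2,dy=-5->C
  (4,5):dx=-7,dy=-12->C; (4,6):dx=-6,dy=-17->C; (4,7):dx=-10,dy=-6->C; (4,8):dx=-3,dy=-14->C
  (4,9):dx=-1,dy=-1->C; (4,10):dx=-4,dy=-8->C; (5,6):dx=+1,dy=-5->D; (5,7):dx=-3,dy=+6->D
  (5,8):dx=+4,dy=-2->D; (5,9):dx=+6,dy=+11->C; (5,10):dx=+3,dy=+4->C; (6,7):dx=-4,dy=+11->D
  (6,8):dx=+3,dy=+3->C; (6,9):dx=+5,dy=+16->C; (6,10):dx=+2,dy=+9->C; (7,8):dx=+7,dy=-8->D
  (7,9):dx=+9,dy=+5->C; (7,10):dx=+6,dy=-2->D; (8,9):dx=+2,dy=+13->C; (8,10):dx=-1,dy=+6->D
  (9,10):dx=-3,dy=-7->C
Step 2: C = 33, D = 12, total pairs = 45.
Step 3: tau = (C - D)/(n(n-1)/2) = (33 - 12)/45 = 0.466667.
Step 4: Exact two-sided p-value (enumerate n! = 3628800 permutations of y under H0): p = 0.072550.
Step 5: alpha = 0.05. fail to reject H0.

tau_b = 0.4667 (C=33, D=12), p = 0.072550, fail to reject H0.


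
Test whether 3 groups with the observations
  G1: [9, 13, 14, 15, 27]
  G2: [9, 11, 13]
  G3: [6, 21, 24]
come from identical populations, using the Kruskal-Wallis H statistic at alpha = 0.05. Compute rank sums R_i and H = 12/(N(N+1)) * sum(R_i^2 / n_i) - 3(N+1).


Step 1: Combine all N = 11 observations and assign midranks.
sorted (value, group, rank): (6,G3,1), (9,G1,2.5), (9,G2,2.5), (11,G2,4), (13,G1,5.5), (13,G2,5.5), (14,G1,7), (15,G1,8), (21,G3,9), (24,G3,10), (27,G1,11)
Step 2: Sum ranks within each group.
R_1 = 34 (n_1 = 5)
R_2 = 12 (n_2 = 3)
R_3 = 20 (n_3 = 3)
Step 3: H = 12/(N(N+1)) * sum(R_i^2/n_i) - 3(N+1)
     = 12/(11*12) * (34^2/5 + 12^2/3 + 20^2/3) - 3*12
     = 0.090909 * 412.533 - 36
     = 1.503030.
Step 4: Ties present; correction factor C = 1 - 12/(11^3 - 11) = 0.990909. Corrected H = 1.503030 / 0.990909 = 1.516820.
Step 5: Under H0, H ~ chi^2(2); p-value = 0.468411.
Step 6: alpha = 0.05. fail to reject H0.

H = 1.5168, df = 2, p = 0.468411, fail to reject H0.


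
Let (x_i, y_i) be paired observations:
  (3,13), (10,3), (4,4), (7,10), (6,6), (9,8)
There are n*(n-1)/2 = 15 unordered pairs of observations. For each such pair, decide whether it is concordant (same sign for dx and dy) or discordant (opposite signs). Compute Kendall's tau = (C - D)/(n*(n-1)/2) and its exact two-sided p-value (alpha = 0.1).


Step 1: Enumerate the 15 unordered pairs (i,j) with i<j and classify each by sign(x_j-x_i) * sign(y_j-y_i).
  (1,2):dx=+7,dy=-10->D; (1,3):dx=+1,dy=-9->D; (1,4):dx=+4,dy=-3->D; (1,5):dx=+3,dy=-7->D
  (1,6):dx=+6,dy=-5->D; (2,3):dx=-6,dy=+1->D; (2,4):dx=-3,dy=+7->D; (2,5):dx=-4,dy=+3->D
  (2,6):dx=-1,dy=+5->D; (3,4):dx=+3,dy=+6->C; (3,5):dx=+2,dy=+2->C; (3,6):dx=+5,dy=+4->C
  (4,5):dx=-1,dy=-4->C; (4,6):dx=+2,dy=-2->D; (5,6):dx=+3,dy=+2->C
Step 2: C = 5, D = 10, total pairs = 15.
Step 3: tau = (C - D)/(n(n-1)/2) = (5 - 10)/15 = -0.333333.
Step 4: Exact two-sided p-value (enumerate n! = 720 permutations of y under H0): p = 0.469444.
Step 5: alpha = 0.1. fail to reject H0.

tau_b = -0.3333 (C=5, D=10), p = 0.469444, fail to reject H0.


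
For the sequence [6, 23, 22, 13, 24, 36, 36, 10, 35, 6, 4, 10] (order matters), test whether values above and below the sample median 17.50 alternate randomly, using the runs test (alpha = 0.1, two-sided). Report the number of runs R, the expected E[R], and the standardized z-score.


Step 1: Compute median = 17.50; label A = above, B = below.
Labels in order: BAABAAABABBB  (n_A = 6, n_B = 6)
Step 2: Count runs R = 7.
Step 3: Under H0 (random ordering), E[R] = 2*n_A*n_B/(n_A+n_B) + 1 = 2*6*6/12 + 1 = 7.0000.
        Var[R] = 2*n_A*n_B*(2*n_A*n_B - n_A - n_B) / ((n_A+n_B)^2 * (n_A+n_B-1)) = 4320/1584 = 2.7273.
        SD[R] = 1.6514.
Step 4: R = E[R], so z = 0 with no continuity correction.
Step 5: Two-sided p-value via normal approximation = 2*(1 - Phi(|z|)) = 1.000000.
Step 6: alpha = 0.1. fail to reject H0.

R = 7, z = 0.0000, p = 1.000000, fail to reject H0.


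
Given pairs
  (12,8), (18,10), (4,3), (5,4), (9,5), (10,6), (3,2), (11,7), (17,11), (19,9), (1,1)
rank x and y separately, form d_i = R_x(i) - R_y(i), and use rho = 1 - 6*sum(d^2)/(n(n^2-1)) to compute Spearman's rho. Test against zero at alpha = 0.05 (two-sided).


Step 1: Rank x and y separately (midranks; no ties here).
rank(x): 12->8, 18->10, 4->3, 5->4, 9->5, 10->6, 3->2, 11->7, 17->9, 19->11, 1->1
rank(y): 8->8, 10->10, 3->3, 4->4, 5->5, 6->6, 2->2, 7->7, 11->11, 9->9, 1->1
Step 2: d_i = R_x(i) - R_y(i); compute d_i^2.
  (8-8)^2=0, (10-10)^2=0, (3-3)^2=0, (4-4)^2=0, (5-5)^2=0, (6-6)^2=0, (2-2)^2=0, (7-7)^2=0, (9-11)^2=4, (11-9)^2=4, (1-1)^2=0
sum(d^2) = 8.
Step 3: rho = 1 - 6*8 / (11*(11^2 - 1)) = 1 - 48/1320 = 0.963636.
Step 4: Under H0, t = rho * sqrt((n-2)/(1-rho^2)) = 10.8186 ~ t(9).
Step 5: Two-sided p-value from the t-distribution with 9 df = 0.000002.
Step 6: alpha = 0.05. reject H0.

rho = 0.9636, p = 0.000002, reject H0 at alpha = 0.05.


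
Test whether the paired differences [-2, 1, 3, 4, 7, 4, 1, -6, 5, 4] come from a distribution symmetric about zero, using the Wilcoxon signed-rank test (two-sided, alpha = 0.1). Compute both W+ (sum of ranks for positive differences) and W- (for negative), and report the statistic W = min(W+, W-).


Step 1: Drop any zero differences (none here) and take |d_i|.
|d| = [2, 1, 3, 4, 7, 4, 1, 6, 5, 4]
Step 2: Midrank |d_i| (ties get averaged ranks).
ranks: |2|->3, |1|->1.5, |3|->4, |4|->6, |7|->10, |4|->6, |1|->1.5, |6|->9, |5|->8, |4|->6
Step 3: Attach original signs; sum ranks with positive sign and with negative sign.
W+ = 1.5 + 4 + 6 + 10 + 6 + 1.5 + 8 + 6 = 43
W- = 3 + 9 = 12
(Check: W+ + W- = 55 should equal n(n+1)/2 = 55.)
Step 4: Test statistic W = min(W+, W-) = 12.
Step 5: Ties in |d|, so use the tie-corrected normal approximation.
        E[W] = n(n+1)/4 = 10*11/4 = 27.5.
        Tie groups: |d|=1 (t=2), |d|=4 (t=3); sum(t^3 - t) = 30.
        Var[W] = n(n+1)(2n+1)/24 - sum(t^3-t)/48 = 2310/24 - 30/48 = 95.625.
        z = (W - E[W]) / sqrt(Var[W]) = (12 - 27.5) / 9.7788 = -1.5851.
        Two-sided p = 2*Phi(z) = 0.112952.
Step 6: alpha = 0.1. fail to reject H0.

W+ = 43, W- = 12, W = min = 12, p = 0.112952, fail to reject H0.


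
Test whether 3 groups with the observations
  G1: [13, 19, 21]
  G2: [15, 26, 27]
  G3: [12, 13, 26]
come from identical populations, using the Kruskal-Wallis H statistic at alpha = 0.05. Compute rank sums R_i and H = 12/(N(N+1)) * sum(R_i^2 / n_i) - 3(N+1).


Step 1: Combine all N = 9 observations and assign midranks.
sorted (value, group, rank): (12,G3,1), (13,G1,2.5), (13,G3,2.5), (15,G2,4), (19,G1,5), (21,G1,6), (26,G2,7.5), (26,G3,7.5), (27,G2,9)
Step 2: Sum ranks within each group.
R_1 = 13.5 (n_1 = 3)
R_2 = 20.5 (n_2 = 3)
R_3 = 11 (n_3 = 3)
Step 3: H = 12/(N(N+1)) * sum(R_i^2/n_i) - 3(N+1)
     = 12/(9*10) * (13.5^2/3 + 20.5^2/3 + 11^2/3) - 3*10
     = 0.133333 * 241.167 - 30
     = 2.155556.
Step 4: Ties present; correction factor C = 1 - 12/(9^3 - 9) = 0.983333. Corrected H = 2.155556 / 0.983333 = 2.192090.
Step 5: Under H0, H ~ chi^2(2); p-value = 0.334190.
Step 6: alpha = 0.05. fail to reject H0.

H = 2.1921, df = 2, p = 0.334190, fail to reject H0.


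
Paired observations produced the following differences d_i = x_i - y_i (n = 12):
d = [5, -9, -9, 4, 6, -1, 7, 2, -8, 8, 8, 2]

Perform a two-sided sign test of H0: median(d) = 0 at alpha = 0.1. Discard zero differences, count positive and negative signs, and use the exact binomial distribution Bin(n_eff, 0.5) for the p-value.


Step 1: Discard zero differences. Original n = 12; n_eff = number of nonzero differences = 12.
Nonzero differences (with sign): +5, -9, -9, +4, +6, -1, +7, +2, -8, +8, +8, +2
Step 2: Count signs: positive = 8, negative = 4.
Step 3: Under H0: P(positive) = 0.5, so the number of positives S ~ Bin(12, 0.5).
Step 4: Two-sided exact p-value = sum of Bin(12,0.5) probabilities at or below the observed probability = 0.387695.
Step 5: alpha = 0.1. fail to reject H0.

n_eff = 12, pos = 8, neg = 4, p = 0.387695, fail to reject H0.


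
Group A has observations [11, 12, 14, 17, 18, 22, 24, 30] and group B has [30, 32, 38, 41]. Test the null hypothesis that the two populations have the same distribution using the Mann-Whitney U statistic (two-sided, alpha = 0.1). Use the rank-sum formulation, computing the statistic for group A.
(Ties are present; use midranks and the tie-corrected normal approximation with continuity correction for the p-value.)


Step 1: Combine and sort all 12 observations; assign midranks.
sorted (value, group): (11,X), (12,X), (14,X), (17,X), (18,X), (22,X), (24,X), (30,X), (30,Y), (32,Y), (38,Y), (41,Y)
ranks: 11->1, 12->2, 14->3, 17->4, 18->5, 22->6, 24->7, 30->8.5, 30->8.5, 32->10, 38->11, 41->12
Step 2: Rank sum for X: R1 = 1 + 2 + 3 + 4 + 5 + 6 + 7 + 8.5 = 36.5.
Step 3: U_X = R1 - n1(n1+1)/2 = 36.5 - 8*9/2 = 36.5 - 36 = 0.5.
       U_Y = n1*n2 - U_X = 32 - 0.5 = 31.5.
Step 4: Ties are present, so use the tie-corrected normal approximation (with continuity correction) for the p-value.
Step 5: p-value = 0.010708; compare to alpha = 0.1. reject H0.

U_X = 0.5, p = 0.010708, reject H0 at alpha = 0.1.


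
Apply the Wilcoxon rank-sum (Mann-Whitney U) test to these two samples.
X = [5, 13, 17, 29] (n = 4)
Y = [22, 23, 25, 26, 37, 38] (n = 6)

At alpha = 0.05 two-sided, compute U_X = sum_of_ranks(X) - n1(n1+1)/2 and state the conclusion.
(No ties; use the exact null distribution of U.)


Step 1: Combine and sort all 10 observations; assign midranks.
sorted (value, group): (5,X), (13,X), (17,X), (22,Y), (23,Y), (25,Y), (26,Y), (29,X), (37,Y), (38,Y)
ranks: 5->1, 13->2, 17->3, 22->4, 23->5, 25->6, 26->7, 29->8, 37->9, 38->10
Step 2: Rank sum for X: R1 = 1 + 2 + 3 + 8 = 14.
Step 3: U_X = R1 - n1(n1+1)/2 = 14 - 4*5/2 = 14 - 10 = 4.
       U_Y = n1*n2 - U_X = 24 - 4 = 20.
Step 4: No ties, so the exact null distribution of U (based on enumerating the C(10,4) = 210 equally likely rank assignments) gives the two-sided p-value.
Step 5: p-value = 0.114286; compare to alpha = 0.05. fail to reject H0.

U_X = 4, p = 0.114286, fail to reject H0 at alpha = 0.05.


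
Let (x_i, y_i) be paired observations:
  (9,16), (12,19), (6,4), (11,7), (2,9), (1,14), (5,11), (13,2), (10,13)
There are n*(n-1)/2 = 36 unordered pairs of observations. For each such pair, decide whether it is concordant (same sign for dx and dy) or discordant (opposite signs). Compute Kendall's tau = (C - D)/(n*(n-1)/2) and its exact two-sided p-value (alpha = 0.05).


Step 1: Enumerate the 36 unordered pairs (i,j) with i<j and classify each by sign(x_j-x_i) * sign(y_j-y_i).
  (1,2):dx=+3,dy=+3->C; (1,3):dx=-3,dy=-12->C; (1,4):dx=+2,dy=-9->D; (1,5):dx=-7,dy=-7->C
  (1,6):dx=-8,dy=-2->C; (1,7):dx=-4,dy=-5->C; (1,8):dx=+4,dy=-14->D; (1,9):dx=+1,dy=-3->D
  (2,3):dx=-6,dy=-15->C; (2,4):dx=-1,dy=-12->C; (2,5):dx=-10,dy=-10->C; (2,6):dx=-11,dy=-5->C
  (2,7):dx=-7,dy=-8->C; (2,8):dx=+1,dy=-17->D; (2,9):dx=-2,dy=-6->C; (3,4):dx=+5,dy=+3->C
  (3,5):dx=-4,dy=+5->D; (3,6):dx=-5,dy=+10->D; (3,7):dx=-1,dy=+7->D; (3,8):dx=+7,dy=-2->D
  (3,9):dx=+4,dy=+9->C; (4,5):dx=-9,dy=+2->D; (4,6):dx=-10,dy=+7->D; (4,7):dx=-6,dy=+4->D
  (4,8):dx=+2,dy=-5->D; (4,9):dx=-1,dy=+6->D; (5,6):dx=-1,dy=+5->D; (5,7):dx=+3,dy=+2->C
  (5,8):dx=+11,dy=-7->D; (5,9):dx=+8,dy=+4->C; (6,7):dx=+4,dy=-3->D; (6,8):dx=+12,dy=-12->D
  (6,9):dx=+9,dy=-1->D; (7,8):dx=+8,dy=-9->D; (7,9):dx=+5,dy=+2->C; (8,9):dx=-3,dy=+11->D
Step 2: C = 16, D = 20, total pairs = 36.
Step 3: tau = (C - D)/(n(n-1)/2) = (16 - 20)/36 = -0.111111.
Step 4: Exact two-sided p-value (enumerate n! = 362880 permutations of y under H0): p = 0.761414.
Step 5: alpha = 0.05. fail to reject H0.

tau_b = -0.1111 (C=16, D=20), p = 0.761414, fail to reject H0.


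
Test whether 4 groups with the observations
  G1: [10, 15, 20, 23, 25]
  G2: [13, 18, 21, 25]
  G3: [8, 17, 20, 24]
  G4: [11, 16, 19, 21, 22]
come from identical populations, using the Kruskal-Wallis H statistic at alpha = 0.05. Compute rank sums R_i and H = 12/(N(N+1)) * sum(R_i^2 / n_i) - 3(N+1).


Step 1: Combine all N = 18 observations and assign midranks.
sorted (value, group, rank): (8,G3,1), (10,G1,2), (11,G4,3), (13,G2,4), (15,G1,5), (16,G4,6), (17,G3,7), (18,G2,8), (19,G4,9), (20,G1,10.5), (20,G3,10.5), (21,G2,12.5), (21,G4,12.5), (22,G4,14), (23,G1,15), (24,G3,16), (25,G1,17.5), (25,G2,17.5)
Step 2: Sum ranks within each group.
R_1 = 50 (n_1 = 5)
R_2 = 42 (n_2 = 4)
R_3 = 34.5 (n_3 = 4)
R_4 = 44.5 (n_4 = 5)
Step 3: H = 12/(N(N+1)) * sum(R_i^2/n_i) - 3(N+1)
     = 12/(18*19) * (50^2/5 + 42^2/4 + 34.5^2/4 + 44.5^2/5) - 3*19
     = 0.035088 * 1634.61 - 57
     = 0.354825.
Step 4: Ties present; correction factor C = 1 - 18/(18^3 - 18) = 0.996904. Corrected H = 0.354825 / 0.996904 = 0.355927.
Step 5: Under H0, H ~ chi^2(3); p-value = 0.949189.
Step 6: alpha = 0.05. fail to reject H0.

H = 0.3559, df = 3, p = 0.949189, fail to reject H0.


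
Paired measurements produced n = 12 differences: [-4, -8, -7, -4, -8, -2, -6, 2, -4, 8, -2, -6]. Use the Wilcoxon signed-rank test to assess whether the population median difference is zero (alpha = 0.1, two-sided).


Step 1: Drop any zero differences (none here) and take |d_i|.
|d| = [4, 8, 7, 4, 8, 2, 6, 2, 4, 8, 2, 6]
Step 2: Midrank |d_i| (ties get averaged ranks).
ranks: |4|->5, |8|->11, |7|->9, |4|->5, |8|->11, |2|->2, |6|->7.5, |2|->2, |4|->5, |8|->11, |2|->2, |6|->7.5
Step 3: Attach original signs; sum ranks with positive sign and with negative sign.
W+ = 2 + 11 = 13
W- = 5 + 11 + 9 + 5 + 11 + 2 + 7.5 + 5 + 2 + 7.5 = 65
(Check: W+ + W- = 78 should equal n(n+1)/2 = 78.)
Step 4: Test statistic W = min(W+, W-) = 13.
Step 5: Ties in |d|, so use the tie-corrected normal approximation.
        E[W] = n(n+1)/4 = 12*13/4 = 39.
        Tie groups: |d|=2 (t=3), |d|=4 (t=3), |d|=6 (t=2), |d|=8 (t=3); sum(t^3 - t) = 78.
        Var[W] = n(n+1)(2n+1)/24 - sum(t^3-t)/48 = 3900/24 - 78/48 = 160.875.
        z = (W - E[W]) / sqrt(Var[W]) = (13 - 39) / 12.6837 = -2.0499.
        Two-sided p = 2*Phi(z) = 0.040376.
Step 6: alpha = 0.1. reject H0.

W+ = 13, W- = 65, W = min = 13, p = 0.040376, reject H0.


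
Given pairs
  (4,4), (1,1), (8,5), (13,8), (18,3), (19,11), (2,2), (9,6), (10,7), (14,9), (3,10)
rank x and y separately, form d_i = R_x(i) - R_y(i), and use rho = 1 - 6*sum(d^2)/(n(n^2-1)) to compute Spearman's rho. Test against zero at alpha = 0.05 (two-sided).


Step 1: Rank x and y separately (midranks; no ties here).
rank(x): 4->4, 1->1, 8->5, 13->8, 18->10, 19->11, 2->2, 9->6, 10->7, 14->9, 3->3
rank(y): 4->4, 1->1, 5->5, 8->8, 3->3, 11->11, 2->2, 6->6, 7->7, 9->9, 10->10
Step 2: d_i = R_x(i) - R_y(i); compute d_i^2.
  (4-4)^2=0, (1-1)^2=0, (5-5)^2=0, (8-8)^2=0, (10-3)^2=49, (11-11)^2=0, (2-2)^2=0, (6-6)^2=0, (7-7)^2=0, (9-9)^2=0, (3-10)^2=49
sum(d^2) = 98.
Step 3: rho = 1 - 6*98 / (11*(11^2 - 1)) = 1 - 588/1320 = 0.554545.
Step 4: Under H0, t = rho * sqrt((n-2)/(1-rho^2)) = 1.9992 ~ t(9).
Step 5: Two-sided p-value from the t-distribution with 9 df = 0.076652.
Step 6: alpha = 0.05. fail to reject H0.

rho = 0.5545, p = 0.076652, fail to reject H0 at alpha = 0.05.


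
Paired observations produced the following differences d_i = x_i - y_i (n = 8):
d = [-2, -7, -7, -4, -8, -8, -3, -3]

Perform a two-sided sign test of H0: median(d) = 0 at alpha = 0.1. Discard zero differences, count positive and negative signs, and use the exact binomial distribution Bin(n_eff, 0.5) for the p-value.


Step 1: Discard zero differences. Original n = 8; n_eff = number of nonzero differences = 8.
Nonzero differences (with sign): -2, -7, -7, -4, -8, -8, -3, -3
Step 2: Count signs: positive = 0, negative = 8.
Step 3: Under H0: P(positive) = 0.5, so the number of positives S ~ Bin(8, 0.5).
Step 4: Two-sided exact p-value = sum of Bin(8,0.5) probabilities at or below the observed probability = 0.007812.
Step 5: alpha = 0.1. reject H0.

n_eff = 8, pos = 0, neg = 8, p = 0.007812, reject H0.


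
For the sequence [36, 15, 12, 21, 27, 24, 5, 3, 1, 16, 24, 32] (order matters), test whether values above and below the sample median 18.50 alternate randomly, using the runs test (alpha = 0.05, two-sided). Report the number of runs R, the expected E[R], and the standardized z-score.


Step 1: Compute median = 18.50; label A = above, B = below.
Labels in order: ABBAAABBBBAA  (n_A = 6, n_B = 6)
Step 2: Count runs R = 5.
Step 3: Under H0 (random ordering), E[R] = 2*n_A*n_B/(n_A+n_B) + 1 = 2*6*6/12 + 1 = 7.0000.
        Var[R] = 2*n_A*n_B*(2*n_A*n_B - n_A - n_B) / ((n_A+n_B)^2 * (n_A+n_B-1)) = 4320/1584 = 2.7273.
        SD[R] = 1.6514.
Step 4: Continuity-corrected z = (R + 0.5 - E[R]) / SD[R] = (5 + 0.5 - 7.0000) / 1.6514 = -0.9083.
Step 5: Two-sided p-value via normal approximation = 2*(1 - Phi(|z|)) = 0.363722.
Step 6: alpha = 0.05. fail to reject H0.

R = 5, z = -0.9083, p = 0.363722, fail to reject H0.


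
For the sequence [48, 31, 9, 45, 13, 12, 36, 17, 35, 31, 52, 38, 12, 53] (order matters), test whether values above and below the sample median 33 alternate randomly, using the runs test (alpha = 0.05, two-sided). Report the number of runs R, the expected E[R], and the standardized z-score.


Step 1: Compute median = 33; label A = above, B = below.
Labels in order: ABBABBABABAABA  (n_A = 7, n_B = 7)
Step 2: Count runs R = 11.
Step 3: Under H0 (random ordering), E[R] = 2*n_A*n_B/(n_A+n_B) + 1 = 2*7*7/14 + 1 = 8.0000.
        Var[R] = 2*n_A*n_B*(2*n_A*n_B - n_A - n_B) / ((n_A+n_B)^2 * (n_A+n_B-1)) = 8232/2548 = 3.2308.
        SD[R] = 1.7974.
Step 4: Continuity-corrected z = (R - 0.5 - E[R]) / SD[R] = (11 - 0.5 - 8.0000) / 1.7974 = 1.3909.
Step 5: Two-sided p-value via normal approximation = 2*(1 - Phi(|z|)) = 0.164264.
Step 6: alpha = 0.05. fail to reject H0.

R = 11, z = 1.3909, p = 0.164264, fail to reject H0.


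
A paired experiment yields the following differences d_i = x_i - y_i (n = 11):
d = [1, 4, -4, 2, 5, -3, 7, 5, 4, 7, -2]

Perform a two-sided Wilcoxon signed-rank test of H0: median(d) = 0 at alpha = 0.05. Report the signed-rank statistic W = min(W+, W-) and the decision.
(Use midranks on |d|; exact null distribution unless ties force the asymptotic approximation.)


Step 1: Drop any zero differences (none here) and take |d_i|.
|d| = [1, 4, 4, 2, 5, 3, 7, 5, 4, 7, 2]
Step 2: Midrank |d_i| (ties get averaged ranks).
ranks: |1|->1, |4|->6, |4|->6, |2|->2.5, |5|->8.5, |3|->4, |7|->10.5, |5|->8.5, |4|->6, |7|->10.5, |2|->2.5
Step 3: Attach original signs; sum ranks with positive sign and with negative sign.
W+ = 1 + 6 + 2.5 + 8.5 + 10.5 + 8.5 + 6 + 10.5 = 53.5
W- = 6 + 4 + 2.5 = 12.5
(Check: W+ + W- = 66 should equal n(n+1)/2 = 66.)
Step 4: Test statistic W = min(W+, W-) = 12.5.
Step 5: Ties in |d|, so use the tie-corrected normal approximation.
        E[W] = n(n+1)/4 = 11*12/4 = 33.
        Tie groups: |d|=2 (t=2), |d|=4 (t=3), |d|=5 (t=2), |d|=7 (t=2); sum(t^3 - t) = 42.
        Var[W] = n(n+1)(2n+1)/24 - sum(t^3-t)/48 = 3036/24 - 42/48 = 125.625.
        z = (W - E[W]) / sqrt(Var[W]) = (12.5 - 33) / 11.2083 = -1.8290.
        Two-sided p = 2*Phi(z) = 0.067398.
Step 6: alpha = 0.05. fail to reject H0.

W+ = 53.5, W- = 12.5, W = min = 12.5, p = 0.067398, fail to reject H0.


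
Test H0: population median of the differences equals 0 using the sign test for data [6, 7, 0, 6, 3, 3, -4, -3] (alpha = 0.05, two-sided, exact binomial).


Step 1: Discard zero differences. Original n = 8; n_eff = number of nonzero differences = 7.
Nonzero differences (with sign): +6, +7, +6, +3, +3, -4, -3
Step 2: Count signs: positive = 5, negative = 2.
Step 3: Under H0: P(positive) = 0.5, so the number of positives S ~ Bin(7, 0.5).
Step 4: Two-sided exact p-value = sum of Bin(7,0.5) probabilities at or below the observed probability = 0.453125.
Step 5: alpha = 0.05. fail to reject H0.

n_eff = 7, pos = 5, neg = 2, p = 0.453125, fail to reject H0.


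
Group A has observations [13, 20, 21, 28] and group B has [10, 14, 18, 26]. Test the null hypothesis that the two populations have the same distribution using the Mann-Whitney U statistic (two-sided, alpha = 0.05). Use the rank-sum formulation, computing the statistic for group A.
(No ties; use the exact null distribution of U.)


Step 1: Combine and sort all 8 observations; assign midranks.
sorted (value, group): (10,Y), (13,X), (14,Y), (18,Y), (20,X), (21,X), (26,Y), (28,X)
ranks: 10->1, 13->2, 14->3, 18->4, 20->5, 21->6, 26->7, 28->8
Step 2: Rank sum for X: R1 = 2 + 5 + 6 + 8 = 21.
Step 3: U_X = R1 - n1(n1+1)/2 = 21 - 4*5/2 = 21 - 10 = 11.
       U_Y = n1*n2 - U_X = 16 - 11 = 5.
Step 4: No ties, so the exact null distribution of U (based on enumerating the C(8,4) = 70 equally likely rank assignments) gives the two-sided p-value.
Step 5: p-value = 0.485714; compare to alpha = 0.05. fail to reject H0.

U_X = 11, p = 0.485714, fail to reject H0 at alpha = 0.05.


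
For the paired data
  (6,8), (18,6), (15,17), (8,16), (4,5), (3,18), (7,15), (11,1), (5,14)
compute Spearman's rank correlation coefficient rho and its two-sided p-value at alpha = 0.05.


Step 1: Rank x and y separately (midranks; no ties here).
rank(x): 6->4, 18->9, 15->8, 8->6, 4->2, 3->1, 7->5, 11->7, 5->3
rank(y): 8->4, 6->3, 17->8, 16->7, 5->2, 18->9, 15->6, 1->1, 14->5
Step 2: d_i = R_x(i) - R_y(i); compute d_i^2.
  (4-4)^2=0, (9-3)^2=36, (8-8)^2=0, (6-7)^2=1, (2-2)^2=0, (1-9)^2=64, (5-6)^2=1, (7-1)^2=36, (3-5)^2=4
sum(d^2) = 142.
Step 3: rho = 1 - 6*142 / (9*(9^2 - 1)) = 1 - 852/720 = -0.183333.
Step 4: Under H0, t = rho * sqrt((n-2)/(1-rho^2)) = -0.4934 ~ t(7).
Step 5: Two-sided p-value from the t-distribution with 7 df = 0.636820.
Step 6: alpha = 0.05. fail to reject H0.

rho = -0.1833, p = 0.636820, fail to reject H0 at alpha = 0.05.


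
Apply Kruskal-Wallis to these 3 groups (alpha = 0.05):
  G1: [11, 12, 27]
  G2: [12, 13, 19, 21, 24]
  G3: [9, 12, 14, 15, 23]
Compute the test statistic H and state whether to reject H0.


Step 1: Combine all N = 13 observations and assign midranks.
sorted (value, group, rank): (9,G3,1), (11,G1,2), (12,G1,4), (12,G2,4), (12,G3,4), (13,G2,6), (14,G3,7), (15,G3,8), (19,G2,9), (21,G2,10), (23,G3,11), (24,G2,12), (27,G1,13)
Step 2: Sum ranks within each group.
R_1 = 19 (n_1 = 3)
R_2 = 41 (n_2 = 5)
R_3 = 31 (n_3 = 5)
Step 3: H = 12/(N(N+1)) * sum(R_i^2/n_i) - 3(N+1)
     = 12/(13*14) * (19^2/3 + 41^2/5 + 31^2/5) - 3*14
     = 0.065934 * 648.733 - 42
     = 0.773626.
Step 4: Ties present; correction factor C = 1 - 24/(13^3 - 13) = 0.989011. Corrected H = 0.773626 / 0.989011 = 0.782222.
Step 5: Under H0, H ~ chi^2(2); p-value = 0.676305.
Step 6: alpha = 0.05. fail to reject H0.

H = 0.7822, df = 2, p = 0.676305, fail to reject H0.


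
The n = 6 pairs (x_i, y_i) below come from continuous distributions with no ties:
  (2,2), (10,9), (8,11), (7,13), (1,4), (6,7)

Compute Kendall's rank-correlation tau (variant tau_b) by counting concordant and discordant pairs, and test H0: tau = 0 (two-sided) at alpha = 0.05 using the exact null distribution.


Step 1: Enumerate the 15 unordered pairs (i,j) with i<j and classify each by sign(x_j-x_i) * sign(y_j-y_i).
  (1,2):dx=+8,dy=+7->C; (1,3):dx=+6,dy=+9->C; (1,4):dx=+5,dy=+11->C; (1,5):dx=-1,dy=+2->D
  (1,6):dx=+4,dy=+5->C; (2,3):dx=-2,dy=+2->D; (2,4):dx=-3,dy=+4->D; (2,5):dx=-9,dy=-5->C
  (2,6):dx=-4,dy=-2->C; (3,4):dx=-1,dy=+2->D; (3,5):dx=-7,dy=-7->C; (3,6):dx=-2,dy=-4->C
  (4,5):dx=-6,dy=-9->C; (4,6):dx=-1,dy=-6->C; (5,6):dx=+5,dy=+3->C
Step 2: C = 11, D = 4, total pairs = 15.
Step 3: tau = (C - D)/(n(n-1)/2) = (11 - 4)/15 = 0.466667.
Step 4: Exact two-sided p-value (enumerate n! = 720 permutations of y under H0): p = 0.272222.
Step 5: alpha = 0.05. fail to reject H0.

tau_b = 0.4667 (C=11, D=4), p = 0.272222, fail to reject H0.


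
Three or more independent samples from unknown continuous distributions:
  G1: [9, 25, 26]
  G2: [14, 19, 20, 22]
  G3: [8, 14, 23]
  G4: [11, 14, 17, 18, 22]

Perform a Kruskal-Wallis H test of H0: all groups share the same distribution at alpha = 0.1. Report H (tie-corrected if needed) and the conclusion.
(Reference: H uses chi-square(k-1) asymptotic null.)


Step 1: Combine all N = 15 observations and assign midranks.
sorted (value, group, rank): (8,G3,1), (9,G1,2), (11,G4,3), (14,G2,5), (14,G3,5), (14,G4,5), (17,G4,7), (18,G4,8), (19,G2,9), (20,G2,10), (22,G2,11.5), (22,G4,11.5), (23,G3,13), (25,G1,14), (26,G1,15)
Step 2: Sum ranks within each group.
R_1 = 31 (n_1 = 3)
R_2 = 35.5 (n_2 = 4)
R_3 = 19 (n_3 = 3)
R_4 = 34.5 (n_4 = 5)
Step 3: H = 12/(N(N+1)) * sum(R_i^2/n_i) - 3(N+1)
     = 12/(15*16) * (31^2/3 + 35.5^2/4 + 19^2/3 + 34.5^2/5) - 3*16
     = 0.050000 * 993.779 - 48
     = 1.688958.
Step 4: Ties present; correction factor C = 1 - 30/(15^3 - 15) = 0.991071. Corrected H = 1.688958 / 0.991071 = 1.704174.
Step 5: Under H0, H ~ chi^2(3); p-value = 0.636006.
Step 6: alpha = 0.1. fail to reject H0.

H = 1.7042, df = 3, p = 0.636006, fail to reject H0.


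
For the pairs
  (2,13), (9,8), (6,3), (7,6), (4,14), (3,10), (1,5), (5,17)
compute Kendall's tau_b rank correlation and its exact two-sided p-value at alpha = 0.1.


Step 1: Enumerate the 28 unordered pairs (i,j) with i<j and classify each by sign(x_j-x_i) * sign(y_j-y_i).
  (1,2):dx=+7,dy=-5->D; (1,3):dx=+4,dy=-10->D; (1,4):dx=+5,dy=-7->D; (1,5):dx=+2,dy=+1->C
  (1,6):dx=+1,dy=-3->D; (1,7):dx=-1,dy=-8->C; (1,8):dx=+3,dy=+4->C; (2,3):dx=-3,dy=-5->C
  (2,4):dx=-2,dy=-2->C; (2,5):dx=-5,dy=+6->D; (2,6):dx=-6,dy=+2->D; (2,7):dx=-8,dy=-3->C
  (2,8):dx=-4,dy=+9->D; (3,4):dx=+1,dy=+3->C; (3,5):dx=-2,dy=+11->D; (3,6):dx=-3,dy=+7->D
  (3,7):dx=-5,dy=+2->D; (3,8):dx=-1,dy=+14->D; (4,5):dx=-3,dy=+8->D; (4,6):dx=-4,dy=+4->D
  (4,7):dx=-6,dy=-1->C; (4,8):dx=-2,dy=+11->D; (5,6):dx=-1,dy=-4->C; (5,7):dx=-3,dy=-9->C
  (5,8):dx=+1,dy=+3->C; (6,7):dx=-2,dy=-5->C; (6,8):dx=+2,dy=+7->C; (7,8):dx=+4,dy=+12->C
Step 2: C = 14, D = 14, total pairs = 28.
Step 3: tau = (C - D)/(n(n-1)/2) = (14 - 14)/28 = 0.000000.
Step 4: Exact two-sided p-value (enumerate n! = 40320 permutations of y under H0): p = 1.000000.
Step 5: alpha = 0.1. fail to reject H0.

tau_b = 0.0000 (C=14, D=14), p = 1.000000, fail to reject H0.


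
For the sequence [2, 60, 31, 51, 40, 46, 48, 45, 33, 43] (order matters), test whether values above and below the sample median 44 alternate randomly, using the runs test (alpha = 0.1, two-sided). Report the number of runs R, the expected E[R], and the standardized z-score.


Step 1: Compute median = 44; label A = above, B = below.
Labels in order: BABABAAABB  (n_A = 5, n_B = 5)
Step 2: Count runs R = 7.
Step 3: Under H0 (random ordering), E[R] = 2*n_A*n_B/(n_A+n_B) + 1 = 2*5*5/10 + 1 = 6.0000.
        Var[R] = 2*n_A*n_B*(2*n_A*n_B - n_A - n_B) / ((n_A+n_B)^2 * (n_A+n_B-1)) = 2000/900 = 2.2222.
        SD[R] = 1.4907.
Step 4: Continuity-corrected z = (R - 0.5 - E[R]) / SD[R] = (7 - 0.5 - 6.0000) / 1.4907 = 0.3354.
Step 5: Two-sided p-value via normal approximation = 2*(1 - Phi(|z|)) = 0.737316.
Step 6: alpha = 0.1. fail to reject H0.

R = 7, z = 0.3354, p = 0.737316, fail to reject H0.


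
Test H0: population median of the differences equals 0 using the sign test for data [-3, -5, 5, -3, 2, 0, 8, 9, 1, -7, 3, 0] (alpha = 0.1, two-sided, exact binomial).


Step 1: Discard zero differences. Original n = 12; n_eff = number of nonzero differences = 10.
Nonzero differences (with sign): -3, -5, +5, -3, +2, +8, +9, +1, -7, +3
Step 2: Count signs: positive = 6, negative = 4.
Step 3: Under H0: P(positive) = 0.5, so the number of positives S ~ Bin(10, 0.5).
Step 4: Two-sided exact p-value = sum of Bin(10,0.5) probabilities at or below the observed probability = 0.753906.
Step 5: alpha = 0.1. fail to reject H0.

n_eff = 10, pos = 6, neg = 4, p = 0.753906, fail to reject H0.


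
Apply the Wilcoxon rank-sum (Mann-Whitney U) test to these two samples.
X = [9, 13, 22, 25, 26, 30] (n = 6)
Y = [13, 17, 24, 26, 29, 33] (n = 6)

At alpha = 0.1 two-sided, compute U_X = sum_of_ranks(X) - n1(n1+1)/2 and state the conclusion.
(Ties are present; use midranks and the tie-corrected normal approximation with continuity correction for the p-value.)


Step 1: Combine and sort all 12 observations; assign midranks.
sorted (value, group): (9,X), (13,X), (13,Y), (17,Y), (22,X), (24,Y), (25,X), (26,X), (26,Y), (29,Y), (30,X), (33,Y)
ranks: 9->1, 13->2.5, 13->2.5, 17->4, 22->5, 24->6, 25->7, 26->8.5, 26->8.5, 29->10, 30->11, 33->12
Step 2: Rank sum for X: R1 = 1 + 2.5 + 5 + 7 + 8.5 + 11 = 35.
Step 3: U_X = R1 - n1(n1+1)/2 = 35 - 6*7/2 = 35 - 21 = 14.
       U_Y = n1*n2 - U_X = 36 - 14 = 22.
Step 4: Ties are present, so use the tie-corrected normal approximation (with continuity correction) for the p-value.
Step 5: p-value = 0.573831; compare to alpha = 0.1. fail to reject H0.

U_X = 14, p = 0.573831, fail to reject H0 at alpha = 0.1.


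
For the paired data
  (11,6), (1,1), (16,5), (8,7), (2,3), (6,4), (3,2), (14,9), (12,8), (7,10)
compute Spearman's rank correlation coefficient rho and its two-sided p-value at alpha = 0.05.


Step 1: Rank x and y separately (midranks; no ties here).
rank(x): 11->7, 1->1, 16->10, 8->6, 2->2, 6->4, 3->3, 14->9, 12->8, 7->5
rank(y): 6->6, 1->1, 5->5, 7->7, 3->3, 4->4, 2->2, 9->9, 8->8, 10->10
Step 2: d_i = R_x(i) - R_y(i); compute d_i^2.
  (7-6)^2=1, (1-1)^2=0, (10-5)^2=25, (6-7)^2=1, (2-3)^2=1, (4-4)^2=0, (3-2)^2=1, (9-9)^2=0, (8-8)^2=0, (5-10)^2=25
sum(d^2) = 54.
Step 3: rho = 1 - 6*54 / (10*(10^2 - 1)) = 1 - 324/990 = 0.672727.
Step 4: Under H0, t = rho * sqrt((n-2)/(1-rho^2)) = 2.5717 ~ t(8).
Step 5: Two-sided p-value from the t-distribution with 8 df = 0.033041.
Step 6: alpha = 0.05. reject H0.

rho = 0.6727, p = 0.033041, reject H0 at alpha = 0.05.


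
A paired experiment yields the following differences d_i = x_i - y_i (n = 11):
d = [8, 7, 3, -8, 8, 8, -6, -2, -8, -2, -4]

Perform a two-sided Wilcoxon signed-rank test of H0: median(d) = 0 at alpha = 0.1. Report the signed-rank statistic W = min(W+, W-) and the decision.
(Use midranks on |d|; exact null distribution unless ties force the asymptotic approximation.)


Step 1: Drop any zero differences (none here) and take |d_i|.
|d| = [8, 7, 3, 8, 8, 8, 6, 2, 8, 2, 4]
Step 2: Midrank |d_i| (ties get averaged ranks).
ranks: |8|->9, |7|->6, |3|->3, |8|->9, |8|->9, |8|->9, |6|->5, |2|->1.5, |8|->9, |2|->1.5, |4|->4
Step 3: Attach original signs; sum ranks with positive sign and with negative sign.
W+ = 9 + 6 + 3 + 9 + 9 = 36
W- = 9 + 5 + 1.5 + 9 + 1.5 + 4 = 30
(Check: W+ + W- = 66 should equal n(n+1)/2 = 66.)
Step 4: Test statistic W = min(W+, W-) = 30.
Step 5: Ties in |d|, so use the tie-corrected normal approximation.
        E[W] = n(n+1)/4 = 11*12/4 = 33.
        Tie groups: |d|=2 (t=2), |d|=8 (t=5); sum(t^3 - t) = 126.
        Var[W] = n(n+1)(2n+1)/24 - sum(t^3-t)/48 = 3036/24 - 126/48 = 123.875.
        z = (W - E[W]) / sqrt(Var[W]) = (30 - 33) / 11.1299 = -0.2695.
        Two-sided p = 2*Phi(z) = 0.787511.
Step 6: alpha = 0.1. fail to reject H0.

W+ = 36, W- = 30, W = min = 30, p = 0.787511, fail to reject H0.


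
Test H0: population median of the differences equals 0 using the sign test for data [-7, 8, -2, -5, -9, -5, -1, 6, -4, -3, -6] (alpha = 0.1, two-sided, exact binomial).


Step 1: Discard zero differences. Original n = 11; n_eff = number of nonzero differences = 11.
Nonzero differences (with sign): -7, +8, -2, -5, -9, -5, -1, +6, -4, -3, -6
Step 2: Count signs: positive = 2, negative = 9.
Step 3: Under H0: P(positive) = 0.5, so the number of positives S ~ Bin(11, 0.5).
Step 4: Two-sided exact p-value = sum of Bin(11,0.5) probabilities at or below the observed probability = 0.065430.
Step 5: alpha = 0.1. reject H0.

n_eff = 11, pos = 2, neg = 9, p = 0.065430, reject H0.


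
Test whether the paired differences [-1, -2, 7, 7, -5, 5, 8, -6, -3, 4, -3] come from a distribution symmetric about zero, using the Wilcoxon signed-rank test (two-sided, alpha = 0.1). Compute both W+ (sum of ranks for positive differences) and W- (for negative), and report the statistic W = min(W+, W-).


Step 1: Drop any zero differences (none here) and take |d_i|.
|d| = [1, 2, 7, 7, 5, 5, 8, 6, 3, 4, 3]
Step 2: Midrank |d_i| (ties get averaged ranks).
ranks: |1|->1, |2|->2, |7|->9.5, |7|->9.5, |5|->6.5, |5|->6.5, |8|->11, |6|->8, |3|->3.5, |4|->5, |3|->3.5
Step 3: Attach original signs; sum ranks with positive sign and with negative sign.
W+ = 9.5 + 9.5 + 6.5 + 11 + 5 = 41.5
W- = 1 + 2 + 6.5 + 8 + 3.5 + 3.5 = 24.5
(Check: W+ + W- = 66 should equal n(n+1)/2 = 66.)
Step 4: Test statistic W = min(W+, W-) = 24.5.
Step 5: Ties in |d|, so use the tie-corrected normal approximation.
        E[W] = n(n+1)/4 = 11*12/4 = 33.
        Tie groups: |d|=3 (t=2), |d|=5 (t=2), |d|=7 (t=2); sum(t^3 - t) = 18.
        Var[W] = n(n+1)(2n+1)/24 - sum(t^3-t)/48 = 3036/24 - 18/48 = 126.125.
        z = (W - E[W]) / sqrt(Var[W]) = (24.5 - 33) / 11.2305 = -0.7569.
        Two-sided p = 2*Phi(z) = 0.449131.
Step 6: alpha = 0.1. fail to reject H0.

W+ = 41.5, W- = 24.5, W = min = 24.5, p = 0.449131, fail to reject H0.


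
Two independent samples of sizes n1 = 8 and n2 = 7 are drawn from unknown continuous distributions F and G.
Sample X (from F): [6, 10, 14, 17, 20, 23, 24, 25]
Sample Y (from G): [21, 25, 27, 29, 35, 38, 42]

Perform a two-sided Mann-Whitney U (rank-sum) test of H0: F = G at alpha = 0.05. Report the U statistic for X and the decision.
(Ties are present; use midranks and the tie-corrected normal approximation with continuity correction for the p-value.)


Step 1: Combine and sort all 15 observations; assign midranks.
sorted (value, group): (6,X), (10,X), (14,X), (17,X), (20,X), (21,Y), (23,X), (24,X), (25,X), (25,Y), (27,Y), (29,Y), (35,Y), (38,Y), (42,Y)
ranks: 6->1, 10->2, 14->3, 17->4, 20->5, 21->6, 23->7, 24->8, 25->9.5, 25->9.5, 27->11, 29->12, 35->13, 38->14, 42->15
Step 2: Rank sum for X: R1 = 1 + 2 + 3 + 4 + 5 + 7 + 8 + 9.5 = 39.5.
Step 3: U_X = R1 - n1(n1+1)/2 = 39.5 - 8*9/2 = 39.5 - 36 = 3.5.
       U_Y = n1*n2 - U_X = 56 - 3.5 = 52.5.
Step 4: Ties are present, so use the tie-corrected normal approximation (with continuity correction) for the p-value.
Step 5: p-value = 0.005437; compare to alpha = 0.05. reject H0.

U_X = 3.5, p = 0.005437, reject H0 at alpha = 0.05.


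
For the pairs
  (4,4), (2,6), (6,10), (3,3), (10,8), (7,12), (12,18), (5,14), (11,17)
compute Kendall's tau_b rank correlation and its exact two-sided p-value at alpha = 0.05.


Step 1: Enumerate the 36 unordered pairs (i,j) with i<j and classify each by sign(x_j-x_i) * sign(y_j-y_i).
  (1,2):dx=-2,dy=+2->D; (1,3):dx=+2,dy=+6->C; (1,4):dx=-1,dy=-1->C; (1,5):dx=+6,dy=+4->C
  (1,6):dx=+3,dy=+8->C; (1,7):dx=+8,dy=+14->C; (1,8):dx=+1,dy=+10->C; (1,9):dx=+7,dy=+13->C
  (2,3):dx=+4,dy=+4->C; (2,4):dx=+1,dy=-3->D; (2,5):dx=+8,dy=+2->C; (2,6):dx=+5,dy=+6->C
  (2,7):dx=+10,dy=+12->C; (2,8):dx=+3,dy=+8->C; (2,9):dx=+9,dy=+11->C; (3,4):dx=-3,dy=-7->C
  (3,5):dx=+4,dy=-2->D; (3,6):dx=+1,dy=+2->C; (3,7):dx=+6,dy=+8->C; (3,8):dx=-1,dy=+4->D
  (3,9):dx=+5,dy=+7->C; (4,5):dx=+7,dy=+5->C; (4,6):dx=+4,dy=+9->C; (4,7):dx=+9,dy=+15->C
  (4,8):dx=+2,dy=+11->C; (4,9):dx=+8,dy=+14->C; (5,6):dx=-3,dy=+4->D; (5,7):dx=+2,dy=+10->C
  (5,8):dx=-5,dy=+6->D; (5,9):dx=+1,dy=+9->C; (6,7):dx=+5,dy=+6->C; (6,8):dx=-2,dy=+2->D
  (6,9):dx=+4,dy=+5->C; (7,8):dx=-7,dy=-4->C; (7,9):dx=-1,dy=-1->C; (8,9):dx=+6,dy=+3->C
Step 2: C = 29, D = 7, total pairs = 36.
Step 3: tau = (C - D)/(n(n-1)/2) = (29 - 7)/36 = 0.611111.
Step 4: Exact two-sided p-value (enumerate n! = 362880 permutations of y under H0): p = 0.024741.
Step 5: alpha = 0.05. reject H0.

tau_b = 0.6111 (C=29, D=7), p = 0.024741, reject H0.


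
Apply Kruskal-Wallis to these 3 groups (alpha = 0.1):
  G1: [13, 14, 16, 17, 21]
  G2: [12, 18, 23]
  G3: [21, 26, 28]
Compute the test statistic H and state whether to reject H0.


Step 1: Combine all N = 11 observations and assign midranks.
sorted (value, group, rank): (12,G2,1), (13,G1,2), (14,G1,3), (16,G1,4), (17,G1,5), (18,G2,6), (21,G1,7.5), (21,G3,7.5), (23,G2,9), (26,G3,10), (28,G3,11)
Step 2: Sum ranks within each group.
R_1 = 21.5 (n_1 = 5)
R_2 = 16 (n_2 = 3)
R_3 = 28.5 (n_3 = 3)
Step 3: H = 12/(N(N+1)) * sum(R_i^2/n_i) - 3(N+1)
     = 12/(11*12) * (21.5^2/5 + 16^2/3 + 28.5^2/3) - 3*12
     = 0.090909 * 448.533 - 36
     = 4.775758.
Step 4: Ties present; correction factor C = 1 - 6/(11^3 - 11) = 0.995455. Corrected H = 4.775758 / 0.995455 = 4.797565.
Step 5: Under H0, H ~ chi^2(2); p-value = 0.090828.
Step 6: alpha = 0.1. reject H0.

H = 4.7976, df = 2, p = 0.090828, reject H0.


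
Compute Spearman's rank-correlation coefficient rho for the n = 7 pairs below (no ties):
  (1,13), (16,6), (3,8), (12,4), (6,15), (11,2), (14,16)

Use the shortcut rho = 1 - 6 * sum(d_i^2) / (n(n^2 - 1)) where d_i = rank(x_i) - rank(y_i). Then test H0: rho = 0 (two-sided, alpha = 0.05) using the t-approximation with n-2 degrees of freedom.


Step 1: Rank x and y separately (midranks; no ties here).
rank(x): 1->1, 16->7, 3->2, 12->5, 6->3, 11->4, 14->6
rank(y): 13->5, 6->3, 8->4, 4->2, 15->6, 2->1, 16->7
Step 2: d_i = R_x(i) - R_y(i); compute d_i^2.
  (1-5)^2=16, (7-3)^2=16, (2-4)^2=4, (5-2)^2=9, (3-6)^2=9, (4-1)^2=9, (6-7)^2=1
sum(d^2) = 64.
Step 3: rho = 1 - 6*64 / (7*(7^2 - 1)) = 1 - 384/336 = -0.142857.
Step 4: Under H0, t = rho * sqrt((n-2)/(1-rho^2)) = -0.3227 ~ t(5).
Step 5: Two-sided p-value from the t-distribution with 5 df = 0.759945.
Step 6: alpha = 0.05. fail to reject H0.

rho = -0.1429, p = 0.759945, fail to reject H0 at alpha = 0.05.


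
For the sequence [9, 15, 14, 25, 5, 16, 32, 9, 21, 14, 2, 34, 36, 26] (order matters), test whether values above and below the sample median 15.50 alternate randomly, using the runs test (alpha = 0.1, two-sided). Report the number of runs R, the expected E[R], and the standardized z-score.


Step 1: Compute median = 15.50; label A = above, B = below.
Labels in order: BBBABAABABBAAA  (n_A = 7, n_B = 7)
Step 2: Count runs R = 8.
Step 3: Under H0 (random ordering), E[R] = 2*n_A*n_B/(n_A+n_B) + 1 = 2*7*7/14 + 1 = 8.0000.
        Var[R] = 2*n_A*n_B*(2*n_A*n_B - n_A - n_B) / ((n_A+n_B)^2 * (n_A+n_B-1)) = 8232/2548 = 3.2308.
        SD[R] = 1.7974.
Step 4: R = E[R], so z = 0 with no continuity correction.
Step 5: Two-sided p-value via normal approximation = 2*(1 - Phi(|z|)) = 1.000000.
Step 6: alpha = 0.1. fail to reject H0.

R = 8, z = 0.0000, p = 1.000000, fail to reject H0.
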